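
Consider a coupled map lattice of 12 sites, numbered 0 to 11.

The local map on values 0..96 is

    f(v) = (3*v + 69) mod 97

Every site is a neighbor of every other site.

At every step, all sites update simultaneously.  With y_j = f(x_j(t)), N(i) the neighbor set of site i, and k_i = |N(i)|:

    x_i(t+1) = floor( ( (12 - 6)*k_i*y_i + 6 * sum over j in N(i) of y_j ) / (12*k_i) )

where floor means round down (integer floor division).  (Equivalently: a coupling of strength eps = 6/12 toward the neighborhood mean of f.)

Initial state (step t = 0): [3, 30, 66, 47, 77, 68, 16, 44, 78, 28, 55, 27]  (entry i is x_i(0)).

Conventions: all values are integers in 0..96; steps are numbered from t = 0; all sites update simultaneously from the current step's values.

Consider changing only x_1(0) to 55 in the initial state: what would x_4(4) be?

Simulating step by step:
t=0: [3, 55, 66, 47, 77, 68, 16, 44, 78, 28, 55, 27]
t=1: [57, 40, 55, 29, 26, 57, 31, 25, 27, 47, 40, 46]
t=2: [49, 69, 46, 54, 50, 49, 57, 49, 52, 35, 69, 34]
t=3: [34, 61, 30, 41, 35, 34, 45, 34, 38, 59, 61, 57]
t=4: [68, 61, 63, 78, 69, 68, 39, 68, 73, 58, 61, 55]

Answer: x_4(4) = 69
Key observation: This trace re-runs the system from the modified initial state.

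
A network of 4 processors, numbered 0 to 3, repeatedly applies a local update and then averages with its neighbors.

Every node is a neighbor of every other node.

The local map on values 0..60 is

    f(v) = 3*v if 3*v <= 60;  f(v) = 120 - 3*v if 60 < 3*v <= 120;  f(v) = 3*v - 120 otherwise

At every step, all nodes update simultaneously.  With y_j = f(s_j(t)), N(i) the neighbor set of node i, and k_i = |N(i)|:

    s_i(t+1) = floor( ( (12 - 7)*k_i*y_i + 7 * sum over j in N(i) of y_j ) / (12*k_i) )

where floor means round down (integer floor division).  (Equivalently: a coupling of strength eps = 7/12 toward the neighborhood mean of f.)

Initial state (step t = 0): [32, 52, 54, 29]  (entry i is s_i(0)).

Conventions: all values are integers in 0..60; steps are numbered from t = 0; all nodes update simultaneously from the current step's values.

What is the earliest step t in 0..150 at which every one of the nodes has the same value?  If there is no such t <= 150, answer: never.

Answer: never
Key observation: The state at step 6 reappears at step 10 — the system is in a cycle of period 4 from step 6 on.  No step 0..10 is synchronized, and the cycle repeats forever, so no step up to 150 (or ever) has all nodes equal.

Derivation:
t=0: [32, 52, 54, 29]  (not all equal)
t=1: [31, 34, 35, 33]  (not all equal)
t=2: [21, 19, 19, 20]  (not all equal)
t=3: [57, 57, 57, 58]  (not all equal)
t=4: [51, 51, 51, 52]  (not all equal)
t=5: [33, 33, 33, 34]  (not all equal)
t=6: [20, 20, 20, 19]  (not all equal)
t=7: [59, 59, 59, 58]  (not all equal)
t=8: [56, 56, 56, 55]  (not all equal)
t=9: [47, 47, 47, 46]  (not all equal)
t=10: [20, 20, 20, 19]  (not all equal)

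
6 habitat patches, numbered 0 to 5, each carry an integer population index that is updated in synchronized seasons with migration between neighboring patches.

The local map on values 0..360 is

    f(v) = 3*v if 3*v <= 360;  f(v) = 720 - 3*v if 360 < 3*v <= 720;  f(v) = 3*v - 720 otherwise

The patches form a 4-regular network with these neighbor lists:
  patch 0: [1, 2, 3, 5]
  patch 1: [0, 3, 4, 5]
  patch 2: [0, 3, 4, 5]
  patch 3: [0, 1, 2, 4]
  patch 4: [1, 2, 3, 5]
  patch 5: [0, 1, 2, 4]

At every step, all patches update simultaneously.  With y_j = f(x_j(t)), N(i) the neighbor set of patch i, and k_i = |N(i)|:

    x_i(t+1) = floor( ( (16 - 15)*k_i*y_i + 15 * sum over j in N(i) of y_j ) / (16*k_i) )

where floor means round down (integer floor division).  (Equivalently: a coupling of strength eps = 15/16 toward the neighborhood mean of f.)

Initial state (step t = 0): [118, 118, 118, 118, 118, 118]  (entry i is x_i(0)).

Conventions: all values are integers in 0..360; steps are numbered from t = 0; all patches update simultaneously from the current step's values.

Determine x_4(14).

Answer: x_4(14) = 342

Derivation:
t=0: [118, 118, 118, 118, 118, 118]
t=1: [354, 354, 354, 354, 354, 354]
t=2: [342, 342, 342, 342, 342, 342]
t=3: [306, 306, 306, 306, 306, 306]
t=4: [198, 198, 198, 198, 198, 198]
t=5: [126, 126, 126, 126, 126, 126]
t=6: [342, 342, 342, 342, 342, 342]
t=7: [306, 306, 306, 306, 306, 306]
t=8: [198, 198, 198, 198, 198, 198]
t=9: [126, 126, 126, 126, 126, 126]
t=10: [342, 342, 342, 342, 342, 342]
t=11: [306, 306, 306, 306, 306, 306]
t=12: [198, 198, 198, 198, 198, 198]
t=13: [126, 126, 126, 126, 126, 126]
t=14: [342, 342, 342, 342, 342, 342]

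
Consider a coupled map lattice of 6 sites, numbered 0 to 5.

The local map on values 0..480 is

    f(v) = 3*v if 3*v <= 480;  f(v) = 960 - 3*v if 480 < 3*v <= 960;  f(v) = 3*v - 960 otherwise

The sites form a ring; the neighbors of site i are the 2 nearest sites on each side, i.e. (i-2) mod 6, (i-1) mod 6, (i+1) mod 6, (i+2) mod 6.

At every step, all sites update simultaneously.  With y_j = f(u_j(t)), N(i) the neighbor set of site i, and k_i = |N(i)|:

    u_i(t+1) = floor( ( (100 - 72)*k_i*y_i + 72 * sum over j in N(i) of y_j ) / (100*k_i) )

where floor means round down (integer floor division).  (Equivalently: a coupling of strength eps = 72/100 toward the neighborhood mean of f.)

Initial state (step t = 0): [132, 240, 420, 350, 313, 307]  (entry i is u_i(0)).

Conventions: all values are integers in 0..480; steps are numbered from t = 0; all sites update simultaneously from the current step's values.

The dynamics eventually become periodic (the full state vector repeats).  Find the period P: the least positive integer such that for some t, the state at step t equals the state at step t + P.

Simulating step by step:
t=0: [132, 240, 420, 350, 313, 307]
t=1: [218, 215, 218, 133, 154, 145]
t=2: [358, 348, 352, 384, 389, 388]
t=3: [138, 132, 134, 160, 167, 164]
t=4: [426, 428, 427, 444, 446, 445]
t=5: [340, 340, 340, 355, 355, 355]
t=6: [76, 76, 76, 88, 88, 88]
t=7: [240, 240, 240, 251, 251, 251]
t=8: [228, 228, 228, 218, 218, 218]
t=9: [286, 286, 286, 295, 295, 295]
t=10: [92, 92, 92, 84, 84, 84]
t=11: [267, 267, 267, 260, 260, 260]
t=12: [166, 166, 166, 172, 172, 172]
t=13: [455, 455, 455, 450, 450, 450]
t=14: [399, 399, 399, 395, 395, 395]
t=15: [232, 232, 232, 229, 229, 229]
t=16: [267, 267, 267, 269, 269, 269]
t=17: [156, 156, 156, 155, 155, 155]
t=18: [466, 466, 466, 466, 466, 466]
t=19: [438, 438, 438, 438, 438, 438]
t=20: [354, 354, 354, 354, 354, 354]
t=21: [102, 102, 102, 102, 102, 102]
t=22: [306, 306, 306, 306, 306, 306]
t=23: [42, 42, 42, 42, 42, 42]
t=24: [126, 126, 126, 126, 126, 126]
t=25: [378, 378, 378, 378, 378, 378]
t=26: [174, 174, 174, 174, 174, 174]
t=27: [438, 438, 438, 438, 438, 438]

Answer: 8
Key observation: The state at step 19, [438, 438, 438, 438, 438, 438], reappears at step 27 — and no state repeats earlier — so the cycle the system enters has period 8.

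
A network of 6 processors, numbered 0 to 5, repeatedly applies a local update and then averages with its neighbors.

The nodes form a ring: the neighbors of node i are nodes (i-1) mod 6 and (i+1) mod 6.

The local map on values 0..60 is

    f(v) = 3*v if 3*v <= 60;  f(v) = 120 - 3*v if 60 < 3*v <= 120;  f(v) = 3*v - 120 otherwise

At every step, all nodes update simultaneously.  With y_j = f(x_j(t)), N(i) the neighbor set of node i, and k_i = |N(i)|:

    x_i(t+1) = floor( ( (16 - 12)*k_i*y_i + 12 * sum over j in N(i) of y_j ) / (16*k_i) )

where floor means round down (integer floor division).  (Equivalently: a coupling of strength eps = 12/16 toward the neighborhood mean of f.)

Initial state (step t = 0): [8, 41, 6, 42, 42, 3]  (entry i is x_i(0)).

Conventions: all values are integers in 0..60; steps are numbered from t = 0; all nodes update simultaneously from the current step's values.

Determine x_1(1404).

Simulating step by step:
t=0: [8, 41, 6, 42, 42, 3]
t=1: [10, 16, 7, 10, 7, 13]
t=2: [40, 31, 34, 23, 31, 28]
t=3: [23, 13, 33, 29, 39, 19]
t=4: [48, 36, 32, 17, 34, 34]
t=5: [17, 21, 29, 28, 30, 20]
t=6: [56, 45, 43, 32, 43, 45]
t=7: [23, 25, 16, 12, 16, 25]
t=8: [46, 48, 42, 45, 42, 48]
t=9: [22, 15, 16, 8, 16, 15]
t=10: [47, 49, 37, 42, 37, 49]
t=11: [25, 18, 14, 8, 14, 18]
t=12: [51, 46, 39, 37, 39, 46]
t=13: [21, 18, 10, 4, 10, 18]
t=14: [54, 46, 32, 25, 32, 46]
t=15: [24, 29, 29, 29, 29, 29]
t=16: [36, 38, 33, 33, 33, 38]
t=17: [7, 13, 15, 21, 15, 13]
t=18: [34, 34, 47, 48, 47, 34]
t=19: [18, 19, 21, 21, 21, 19]
t=20: [56, 55, 57, 57, 57, 55]
t=21: [45, 48, 48, 51, 48, 48]
t=22: [21, 20, 27, 26, 27, 20]
t=23: [59, 51, 48, 39, 48, 51]
t=24: [39, 38, 19, 18, 19, 38]
t=25: [5, 24, 36, 56, 36, 24]
t=26: [39, 22, 39, 21, 39, 22]
t=27: [41, 15, 42, 16, 42, 15]
t=28: [34, 14, 36, 16, 36, 14]
t=29: [36, 21, 36, 21, 36, 21]
t=30: [45, 23, 45, 23, 45, 23]
t=31: [42, 24, 42, 24, 42, 24]
t=32: [37, 16, 37, 16, 37, 16]
t=33: [38, 18, 38, 18, 38, 18]
t=34: [42, 18, 42, 18, 42, 18]
t=35: [42, 18, 42, 18, 42, 18]

Answer: x_1(1404) = 18
Key observation: The state at step 34, [42, 18, 42, 18, 42, 18], reappears at step 35: the system is in a cycle of period 1 from step 34 on.  Therefore the state at step 1404 equals the state at step 34 + ((1404 - 34) mod 1) = 34, which is [42, 18, 42, 18, 42, 18].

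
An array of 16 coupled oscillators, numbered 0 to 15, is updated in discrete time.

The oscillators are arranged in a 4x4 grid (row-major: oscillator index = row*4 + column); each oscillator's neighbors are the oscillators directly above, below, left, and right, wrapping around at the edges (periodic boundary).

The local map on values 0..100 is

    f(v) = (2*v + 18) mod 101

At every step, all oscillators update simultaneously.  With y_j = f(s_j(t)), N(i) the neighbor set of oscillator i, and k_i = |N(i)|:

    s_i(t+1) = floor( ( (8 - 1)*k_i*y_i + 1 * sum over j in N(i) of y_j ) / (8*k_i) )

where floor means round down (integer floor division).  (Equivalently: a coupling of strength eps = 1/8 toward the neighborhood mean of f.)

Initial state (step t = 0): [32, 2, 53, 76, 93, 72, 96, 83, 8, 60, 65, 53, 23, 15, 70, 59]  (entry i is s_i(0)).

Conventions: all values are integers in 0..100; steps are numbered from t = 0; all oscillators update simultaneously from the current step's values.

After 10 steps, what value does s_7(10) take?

Answer: s_7(10) = 86

Derivation:
t=0: [32, 2, 53, 76, 93, 72, 96, 83, 8, 60, 65, 53, 23, 15, 70, 59]
t=1: [76, 25, 25, 67, 9, 55, 13, 75, 33, 38, 45, 26, 62, 47, 54, 37]
t=2: [66, 64, 65, 53, 39, 31, 43, 64, 81, 86, 13, 69, 43, 16, 27, 86]
t=3: [48, 46, 45, 27, 91, 77, 9, 44, 76, 85, 45, 56, 10, 50, 70, 82]
t=4: [18, 11, 11, 66, 91, 69, 34, 11, 68, 81, 12, 30, 38, 20, 53, 77]
t=5: [56, 41, 41, 49, 92, 57, 80, 44, 57, 75, 45, 74, 89, 58, 26, 69]
t=6: [31, 93, 95, 19, 3, 34, 71, 9, 34, 61, 14, 59, 87, 39, 67, 55]
t=7: [75, 10, 10, 53, 30, 79, 57, 36, 81, 43, 46, 36, 88, 89, 50, 30]
t=8: [65, 41, 36, 28, 77, 70, 33, 85, 77, 10, 12, 86, 91, 87, 21, 75]
t=9: [51, 96, 88, 73, 70, 59, 82, 86, 71, 41, 45, 86, 95, 88, 61, 68]
t=10: [20, 14, 87, 63, 56, 38, 77, 86, 59, 93, 15, 84, 12, 86, 41, 52]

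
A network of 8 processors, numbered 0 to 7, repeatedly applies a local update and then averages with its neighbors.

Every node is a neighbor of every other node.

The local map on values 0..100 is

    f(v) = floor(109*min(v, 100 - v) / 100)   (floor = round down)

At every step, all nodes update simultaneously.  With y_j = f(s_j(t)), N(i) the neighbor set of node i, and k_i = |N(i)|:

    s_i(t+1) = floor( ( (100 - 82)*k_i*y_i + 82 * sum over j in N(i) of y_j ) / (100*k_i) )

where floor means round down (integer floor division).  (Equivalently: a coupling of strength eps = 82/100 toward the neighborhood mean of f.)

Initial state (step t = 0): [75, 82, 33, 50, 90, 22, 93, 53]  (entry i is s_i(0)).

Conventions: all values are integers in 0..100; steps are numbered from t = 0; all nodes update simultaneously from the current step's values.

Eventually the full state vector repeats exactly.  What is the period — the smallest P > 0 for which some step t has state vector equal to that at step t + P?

Answer: 2
Key observation: The state at step 10, [51, 51, 51, 51, 51, 51, 51, 51], reappears at step 12 — and no state repeats earlier — so the cycle the system enters has period 2.

Derivation:
t=0: [75, 82, 33, 50, 90, 22, 93, 53]
t=1: [28, 27, 28, 29, 27, 27, 26, 29]
t=2: [29, 29, 29, 29, 29, 29, 29, 29]
t=3: [31, 31, 31, 31, 31, 31, 31, 31]
t=4: [33, 33, 33, 33, 33, 33, 33, 33]
t=5: [35, 35, 35, 35, 35, 35, 35, 35]
t=6: [38, 38, 38, 38, 38, 38, 38, 38]
t=7: [41, 41, 41, 41, 41, 41, 41, 41]
t=8: [44, 44, 44, 44, 44, 44, 44, 44]
t=9: [47, 47, 47, 47, 47, 47, 47, 47]
t=10: [51, 51, 51, 51, 51, 51, 51, 51]
t=11: [53, 53, 53, 53, 53, 53, 53, 53]
t=12: [51, 51, 51, 51, 51, 51, 51, 51]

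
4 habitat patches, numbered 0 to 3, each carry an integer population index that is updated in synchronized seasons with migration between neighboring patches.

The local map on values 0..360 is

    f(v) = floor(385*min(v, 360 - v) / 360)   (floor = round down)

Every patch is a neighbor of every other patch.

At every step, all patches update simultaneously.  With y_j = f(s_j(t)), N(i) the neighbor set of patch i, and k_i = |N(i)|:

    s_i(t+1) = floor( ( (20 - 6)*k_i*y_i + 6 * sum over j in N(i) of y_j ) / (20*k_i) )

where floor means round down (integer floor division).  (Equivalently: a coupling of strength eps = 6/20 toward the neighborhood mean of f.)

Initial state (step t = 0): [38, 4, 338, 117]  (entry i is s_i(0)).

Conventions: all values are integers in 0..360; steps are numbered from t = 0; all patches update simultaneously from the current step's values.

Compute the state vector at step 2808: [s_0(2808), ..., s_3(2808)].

Simulating step by step:
t=0: [38, 4, 338, 117]
t=1: [43, 21, 33, 94]
t=2: [47, 33, 41, 80]
t=3: [51, 42, 47, 72]
t=4: [54, 48, 52, 68]
t=5: [57, 54, 56, 66]
t=6: [60, 58, 60, 66]
t=7: [64, 63, 64, 68]
t=8: [68, 67, 68, 70]
t=9: [72, 71, 72, 73]
t=10: [76, 75, 76, 77]
t=11: [81, 80, 81, 81]
t=12: [85, 85, 85, 85]
t=13: [90, 90, 90, 90]
t=14: [96, 96, 96, 96]
t=15: [102, 102, 102, 102]
t=16: [109, 109, 109, 109]
t=17: [116, 116, 116, 116]
t=18: [124, 124, 124, 124]
t=19: [132, 132, 132, 132]
t=20: [141, 141, 141, 141]
t=21: [150, 150, 150, 150]
t=22: [160, 160, 160, 160]
t=23: [171, 171, 171, 171]
t=24: [182, 182, 182, 182]
t=25: [190, 190, 190, 190]
t=26: [181, 181, 181, 181]
t=27: [191, 191, 191, 191]
t=28: [180, 180, 180, 180]
t=29: [192, 192, 192, 192]
t=30: [179, 179, 179, 179]
t=31: [191, 191, 191, 191]

Answer: [180, 180, 180, 180]
Key observation: The state at step 27, [191, 191, 191, 191], reappears at step 31: the system is in a cycle of period 4 from step 27 on.  Therefore the state at step 2808 equals the state at step 27 + ((2808 - 27) mod 4) = 28, which is [180, 180, 180, 180].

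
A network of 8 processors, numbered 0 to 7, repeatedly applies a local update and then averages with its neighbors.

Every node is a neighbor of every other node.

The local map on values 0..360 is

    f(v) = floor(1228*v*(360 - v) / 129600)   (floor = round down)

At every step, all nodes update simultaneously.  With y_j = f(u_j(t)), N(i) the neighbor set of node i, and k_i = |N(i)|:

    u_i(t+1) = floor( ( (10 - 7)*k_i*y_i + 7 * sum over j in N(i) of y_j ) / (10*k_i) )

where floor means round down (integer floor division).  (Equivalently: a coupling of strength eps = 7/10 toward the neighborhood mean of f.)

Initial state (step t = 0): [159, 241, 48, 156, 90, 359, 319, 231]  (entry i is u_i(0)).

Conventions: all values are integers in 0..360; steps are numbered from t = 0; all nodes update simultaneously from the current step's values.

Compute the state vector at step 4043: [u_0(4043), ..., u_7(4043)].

Answer: [163, 163, 163, 163, 163, 163, 163, 163]
Key observation: The state at step 12, [304, 304, 304, 304, 304, 304, 304, 304], reappears at step 16: the system is in a cycle of period 4 from step 12 on.  Therefore the state at step 4043 equals the state at step 12 + ((4043 - 12) mod 4) = 15, which is [163, 163, 163, 163, 163, 163, 163, 163].

Derivation:
t=0: [159, 241, 48, 156, 90, 359, 319, 231]
t=1: [225, 219, 193, 225, 211, 165, 189, 221]
t=2: [294, 295, 297, 294, 296, 297, 298, 295]
t=3: [180, 179, 179, 180, 179, 179, 178, 179]
t=4: [306, 306, 306, 306, 306, 306, 306, 306]
t=5: [156, 156, 156, 156, 156, 156, 156, 156]
t=6: [301, 301, 301, 301, 301, 301, 301, 301]
t=7: [168, 168, 168, 168, 168, 168, 168, 168]
t=8: [305, 305, 305, 305, 305, 305, 305, 305]
t=9: [158, 158, 158, 158, 158, 158, 158, 158]
t=10: [302, 302, 302, 302, 302, 302, 302, 302]
t=11: [165, 165, 165, 165, 165, 165, 165, 165]
t=12: [304, 304, 304, 304, 304, 304, 304, 304]
t=13: [161, 161, 161, 161, 161, 161, 161, 161]
t=14: [303, 303, 303, 303, 303, 303, 303, 303]
t=15: [163, 163, 163, 163, 163, 163, 163, 163]
t=16: [304, 304, 304, 304, 304, 304, 304, 304]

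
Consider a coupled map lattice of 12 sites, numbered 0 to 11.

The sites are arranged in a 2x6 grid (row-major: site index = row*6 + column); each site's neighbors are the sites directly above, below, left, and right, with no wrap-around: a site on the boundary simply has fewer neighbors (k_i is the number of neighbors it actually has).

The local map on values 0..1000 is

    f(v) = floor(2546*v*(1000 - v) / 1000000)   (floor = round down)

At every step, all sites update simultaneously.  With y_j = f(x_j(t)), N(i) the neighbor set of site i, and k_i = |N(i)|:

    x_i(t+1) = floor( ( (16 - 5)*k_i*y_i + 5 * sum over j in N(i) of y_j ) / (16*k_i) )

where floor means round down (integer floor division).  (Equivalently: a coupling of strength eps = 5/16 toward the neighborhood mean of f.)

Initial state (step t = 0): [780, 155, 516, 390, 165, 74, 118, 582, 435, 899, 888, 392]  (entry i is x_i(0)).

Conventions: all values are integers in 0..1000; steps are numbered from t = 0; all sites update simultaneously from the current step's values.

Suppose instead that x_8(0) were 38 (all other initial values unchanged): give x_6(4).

Answer: x_6(4) = 604
Key observation: This trace re-runs the system from the modified initial state.

Derivation:
t=0: [780, 155, 516, 390, 165, 74, 118, 582, 38, 899, 888, 392]
t=1: [393, 404, 543, 542, 348, 269, 346, 497, 218, 257, 297, 483]
t=2: [603, 616, 608, 610, 569, 533, 590, 606, 480, 500, 541, 597]
t=3: [608, 603, 608, 610, 623, 628, 612, 610, 629, 632, 629, 618]
t=4: [606, 607, 604, 602, 597, 595, 604, 604, 596, 593, 594, 598]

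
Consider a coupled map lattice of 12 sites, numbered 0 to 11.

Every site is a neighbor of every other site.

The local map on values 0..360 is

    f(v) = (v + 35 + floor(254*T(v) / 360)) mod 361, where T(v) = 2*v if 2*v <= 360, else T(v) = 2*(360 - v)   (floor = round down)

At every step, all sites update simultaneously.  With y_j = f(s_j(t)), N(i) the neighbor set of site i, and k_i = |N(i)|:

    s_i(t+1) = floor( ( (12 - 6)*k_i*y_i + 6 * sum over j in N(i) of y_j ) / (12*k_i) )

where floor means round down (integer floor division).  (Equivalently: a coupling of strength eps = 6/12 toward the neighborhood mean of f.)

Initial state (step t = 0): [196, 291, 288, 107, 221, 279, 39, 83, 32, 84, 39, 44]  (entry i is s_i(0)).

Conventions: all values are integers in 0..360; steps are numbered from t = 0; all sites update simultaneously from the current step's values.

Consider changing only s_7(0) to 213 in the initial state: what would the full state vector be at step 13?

Answer: [98, 98, 98, 98, 98, 98, 98, 98, 98, 98, 98, 98]
Key observation: This trace re-runs the system from the modified initial state.

Derivation:
t=0: [196, 291, 288, 107, 221, 279, 39, 213, 32, 84, 39, 44]
t=1: [114, 97, 97, 201, 110, 99, 127, 111, 119, 176, 127, 133]
t=2: [289, 270, 270, 193, 285, 272, 303, 286, 294, 193, 303, 310]
t=3: [66, 70, 70, 84, 67, 69, 63, 67, 65, 84, 63, 62]
t=4: [197, 202, 202, 217, 198, 201, 194, 198, 196, 217, 194, 193]
t=5: [99, 98, 98, 95, 99, 98, 100, 99, 99, 95, 100, 100]
t=6: [272, 271, 271, 268, 272, 271, 273, 272, 272, 268, 273, 273]
t=7: [69, 69, 69, 70, 69, 69, 69, 69, 69, 70, 69, 69]
t=8: [201, 201, 201, 202, 201, 201, 201, 201, 201, 202, 201, 201]
t=9: [98, 98, 98, 98, 98, 98, 98, 98, 98, 98, 98, 98]
t=10: [271, 271, 271, 271, 271, 271, 271, 271, 271, 271, 271, 271]
t=11: [70, 70, 70, 70, 70, 70, 70, 70, 70, 70, 70, 70]
t=12: [203, 203, 203, 203, 203, 203, 203, 203, 203, 203, 203, 203]
t=13: [98, 98, 98, 98, 98, 98, 98, 98, 98, 98, 98, 98]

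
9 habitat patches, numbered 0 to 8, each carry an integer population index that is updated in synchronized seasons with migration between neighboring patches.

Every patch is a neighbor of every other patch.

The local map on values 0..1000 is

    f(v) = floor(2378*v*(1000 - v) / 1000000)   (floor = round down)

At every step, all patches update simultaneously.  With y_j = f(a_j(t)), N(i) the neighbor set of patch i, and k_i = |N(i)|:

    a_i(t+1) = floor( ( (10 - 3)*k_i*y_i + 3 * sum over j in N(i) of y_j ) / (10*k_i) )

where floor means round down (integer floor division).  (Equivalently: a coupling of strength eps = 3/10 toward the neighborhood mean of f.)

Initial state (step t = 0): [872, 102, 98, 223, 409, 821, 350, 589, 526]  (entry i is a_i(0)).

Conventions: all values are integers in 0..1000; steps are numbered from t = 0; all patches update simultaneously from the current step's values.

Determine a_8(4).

Simulating step by step:
t=0: [872, 102, 98, 223, 409, 821, 350, 589, 526]
t=1: [315, 283, 279, 412, 520, 371, 497, 520, 532]
t=2: [526, 505, 503, 568, 579, 553, 580, 579, 578]
t=3: [589, 591, 591, 583, 581, 586, 581, 581, 581]
t=4: [575, 574, 574, 577, 577, 576, 577, 577, 577]

Answer: a_8(4) = 577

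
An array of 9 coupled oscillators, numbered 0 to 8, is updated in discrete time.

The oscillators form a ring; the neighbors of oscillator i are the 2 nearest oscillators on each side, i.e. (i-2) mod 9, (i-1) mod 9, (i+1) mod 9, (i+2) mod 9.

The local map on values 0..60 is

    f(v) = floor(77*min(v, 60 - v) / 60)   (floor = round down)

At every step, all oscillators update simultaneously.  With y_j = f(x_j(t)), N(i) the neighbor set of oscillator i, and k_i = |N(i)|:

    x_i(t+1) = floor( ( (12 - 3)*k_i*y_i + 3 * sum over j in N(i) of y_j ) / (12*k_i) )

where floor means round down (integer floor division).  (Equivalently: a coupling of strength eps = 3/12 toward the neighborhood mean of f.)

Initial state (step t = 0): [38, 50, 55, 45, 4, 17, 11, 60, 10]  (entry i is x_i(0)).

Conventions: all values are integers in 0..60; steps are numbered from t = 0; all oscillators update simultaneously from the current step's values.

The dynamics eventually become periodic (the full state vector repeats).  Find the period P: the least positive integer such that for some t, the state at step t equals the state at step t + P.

Simulating step by step:
t=0: [38, 50, 55, 45, 4, 17, 11, 60, 10]
t=1: [22, 13, 8, 17, 7, 18, 12, 4, 12]
t=2: [23, 16, 12, 19, 10, 20, 14, 8, 15]
t=3: [25, 20, 16, 22, 14, 22, 16, 13, 19]
t=4: [29, 25, 21, 26, 18, 26, 20, 18, 23]
t=5: [34, 31, 27, 31, 24, 31, 25, 25, 29]
t=6: [33, 36, 34, 36, 31, 35, 32, 32, 36]
t=7: [33, 30, 32, 30, 35, 32, 34, 34, 30]
t=8: [34, 37, 35, 37, 32, 34, 33, 33, 37]
t=9: [32, 29, 31, 29, 34, 33, 33, 33, 29]
t=10: [35, 36, 36, 36, 33, 34, 34, 34, 36]
t=11: [31, 30, 30, 30, 33, 32, 32, 32, 30]
t=12: [37, 37, 37, 37, 34, 35, 35, 35, 37]
t=13: [29, 29, 29, 29, 32, 31, 31, 31, 29]
t=14: [37, 37, 36, 36, 35, 36, 36, 37, 37]
t=15: [29, 29, 30, 30, 31, 30, 30, 29, 29]
t=16: [37, 37, 37, 37, 37, 37, 37, 37, 37]
t=17: [29, 29, 29, 29, 29, 29, 29, 29, 29]
t=18: [37, 37, 37, 37, 37, 37, 37, 37, 37]

Answer: 2
Key observation: The state at step 16, [37, 37, 37, 37, 37, 37, 37, 37, 37], reappears at step 18 — and no state repeats earlier — so the cycle the system enters has period 2.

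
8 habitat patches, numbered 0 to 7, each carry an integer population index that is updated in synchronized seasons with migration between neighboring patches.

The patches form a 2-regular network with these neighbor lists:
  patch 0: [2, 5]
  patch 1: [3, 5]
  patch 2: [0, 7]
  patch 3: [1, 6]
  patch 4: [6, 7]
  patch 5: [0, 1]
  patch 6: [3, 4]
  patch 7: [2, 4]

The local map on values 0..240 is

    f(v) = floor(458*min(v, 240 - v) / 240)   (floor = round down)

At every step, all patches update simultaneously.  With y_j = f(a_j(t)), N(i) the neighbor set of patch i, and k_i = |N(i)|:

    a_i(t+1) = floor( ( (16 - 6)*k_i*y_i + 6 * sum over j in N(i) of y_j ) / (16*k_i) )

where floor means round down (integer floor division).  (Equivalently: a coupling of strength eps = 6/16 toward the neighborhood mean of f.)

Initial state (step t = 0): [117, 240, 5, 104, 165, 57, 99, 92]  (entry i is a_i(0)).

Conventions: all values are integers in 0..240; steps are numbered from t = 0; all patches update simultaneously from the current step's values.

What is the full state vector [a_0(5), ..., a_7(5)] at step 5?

Simulating step by step:
t=0: [117, 240, 5, 104, 165, 57, 99, 92]
t=1: [161, 57, 80, 159, 157, 109, 181, 137]
t=2: [161, 135, 159, 137, 156, 178, 128, 180]
t=3: [144, 183, 145, 199, 161, 139, 199, 130]
t=4: [184, 118, 186, 83, 147, 174, 91, 192]
t=5: [109, 193, 101, 173, 160, 140, 170, 109]

Answer: [109, 193, 101, 173, 160, 140, 170, 109]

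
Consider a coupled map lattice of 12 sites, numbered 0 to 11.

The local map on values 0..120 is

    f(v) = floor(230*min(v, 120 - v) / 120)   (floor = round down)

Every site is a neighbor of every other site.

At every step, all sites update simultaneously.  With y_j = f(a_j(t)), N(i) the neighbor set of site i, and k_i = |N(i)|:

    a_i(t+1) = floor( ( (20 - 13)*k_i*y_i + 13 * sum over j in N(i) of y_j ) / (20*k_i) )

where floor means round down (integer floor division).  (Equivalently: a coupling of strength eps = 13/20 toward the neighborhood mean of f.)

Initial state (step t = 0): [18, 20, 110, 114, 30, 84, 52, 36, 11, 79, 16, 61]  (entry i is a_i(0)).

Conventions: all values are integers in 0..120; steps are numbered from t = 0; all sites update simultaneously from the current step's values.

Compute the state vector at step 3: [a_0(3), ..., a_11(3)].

Answer: [48, 47, 49, 50, 46, 45, 46, 45, 49, 44, 48, 47]

Derivation:
t=0: [18, 20, 110, 114, 30, 84, 52, 36, 11, 79, 16, 61]
t=1: [47, 48, 43, 40, 54, 57, 66, 57, 43, 60, 46, 70]
t=2: [93, 94, 91, 89, 97, 99, 97, 99, 91, 101, 93, 95]
t=3: [48, 47, 49, 50, 46, 45, 46, 45, 49, 44, 48, 47]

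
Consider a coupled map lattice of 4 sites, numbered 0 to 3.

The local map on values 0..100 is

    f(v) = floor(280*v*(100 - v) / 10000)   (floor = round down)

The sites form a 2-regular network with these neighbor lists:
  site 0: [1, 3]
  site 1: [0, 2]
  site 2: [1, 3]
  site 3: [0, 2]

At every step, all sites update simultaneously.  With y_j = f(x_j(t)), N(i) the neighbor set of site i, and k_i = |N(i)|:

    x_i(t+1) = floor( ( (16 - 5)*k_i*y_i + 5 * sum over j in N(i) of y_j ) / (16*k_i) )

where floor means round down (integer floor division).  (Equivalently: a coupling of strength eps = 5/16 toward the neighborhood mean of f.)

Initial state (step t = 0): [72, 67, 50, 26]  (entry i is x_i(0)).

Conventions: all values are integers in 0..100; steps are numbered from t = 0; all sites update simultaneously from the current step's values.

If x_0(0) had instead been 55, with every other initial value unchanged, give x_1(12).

Simulating step by step:
t=0: [55, 67, 50, 26]
t=1: [65, 63, 65, 58]
t=2: [64, 64, 64, 66]
t=3: [63, 64, 63, 62]
t=4: [64, 64, 64, 65]
t=5: [63, 64, 63, 63]
t=6: [64, 64, 64, 65]
t=7: [63, 64, 63, 63]
t=8: [64, 64, 64, 65]
t=9: [63, 64, 63, 63]
t=10: [64, 64, 64, 65]
t=11: [63, 64, 63, 63]
t=12: [64, 64, 64, 65]

Answer: x_1(12) = 64
Key observation: This trace re-runs the system from the modified initial state.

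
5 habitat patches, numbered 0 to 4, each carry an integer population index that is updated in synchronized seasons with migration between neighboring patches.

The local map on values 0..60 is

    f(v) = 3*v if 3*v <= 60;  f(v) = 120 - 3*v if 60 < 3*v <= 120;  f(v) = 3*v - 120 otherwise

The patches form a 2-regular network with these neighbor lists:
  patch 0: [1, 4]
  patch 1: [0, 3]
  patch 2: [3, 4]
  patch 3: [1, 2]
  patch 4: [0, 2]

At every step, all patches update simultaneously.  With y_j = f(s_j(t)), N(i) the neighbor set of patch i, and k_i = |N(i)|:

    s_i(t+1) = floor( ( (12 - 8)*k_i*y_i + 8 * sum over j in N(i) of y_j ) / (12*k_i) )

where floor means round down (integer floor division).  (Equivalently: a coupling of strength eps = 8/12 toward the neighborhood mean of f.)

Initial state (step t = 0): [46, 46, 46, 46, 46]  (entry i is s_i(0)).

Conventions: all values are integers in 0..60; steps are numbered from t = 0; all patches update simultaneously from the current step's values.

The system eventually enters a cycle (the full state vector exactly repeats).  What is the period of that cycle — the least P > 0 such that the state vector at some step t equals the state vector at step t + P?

Answer: 4
Key observation: The state at step 1, [18, 18, 18, 18, 18], reappears at step 5 — and no state repeats earlier — so the cycle the system enters has period 4.

Derivation:
t=0: [46, 46, 46, 46, 46]
t=1: [18, 18, 18, 18, 18]
t=2: [54, 54, 54, 54, 54]
t=3: [42, 42, 42, 42, 42]
t=4: [6, 6, 6, 6, 6]
t=5: [18, 18, 18, 18, 18]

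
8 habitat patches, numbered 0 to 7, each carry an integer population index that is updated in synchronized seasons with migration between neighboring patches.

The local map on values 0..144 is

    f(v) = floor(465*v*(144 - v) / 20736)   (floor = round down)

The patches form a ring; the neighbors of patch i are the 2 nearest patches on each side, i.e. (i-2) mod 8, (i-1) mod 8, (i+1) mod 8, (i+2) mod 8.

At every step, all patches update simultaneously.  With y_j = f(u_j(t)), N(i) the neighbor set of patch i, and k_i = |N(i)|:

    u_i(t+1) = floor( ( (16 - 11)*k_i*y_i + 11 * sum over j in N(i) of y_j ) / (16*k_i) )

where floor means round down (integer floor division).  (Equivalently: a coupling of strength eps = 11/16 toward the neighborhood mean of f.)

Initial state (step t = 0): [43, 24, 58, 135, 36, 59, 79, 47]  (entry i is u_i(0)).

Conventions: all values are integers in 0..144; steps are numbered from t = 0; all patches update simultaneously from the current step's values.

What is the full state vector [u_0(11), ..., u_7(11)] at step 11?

Simulating step by step:
t=0: [43, 24, 58, 135, 36, 59, 79, 47]
t=1: [97, 77, 81, 72, 89, 91, 104, 98]
t=2: [104, 110, 111, 112, 108, 105, 101, 103]
t=3: [90, 85, 84, 83, 87, 89, 93, 91]
t=4: [109, 110, 111, 111, 110, 109, 108, 108]
t=5: [84, 83, 82, 82, 83, 84, 85, 85]
t=6: [112, 113, 113, 113, 113, 112, 112, 112]
t=7: [79, 78, 78, 78, 78, 79, 79, 79]
t=8: [115, 115, 115, 115, 115, 115, 115, 115]
t=9: [74, 74, 74, 74, 74, 74, 74, 74]
t=10: [116, 116, 116, 116, 116, 116, 116, 116]
t=11: [72, 72, 72, 72, 72, 72, 72, 72]

Answer: [72, 72, 72, 72, 72, 72, 72, 72]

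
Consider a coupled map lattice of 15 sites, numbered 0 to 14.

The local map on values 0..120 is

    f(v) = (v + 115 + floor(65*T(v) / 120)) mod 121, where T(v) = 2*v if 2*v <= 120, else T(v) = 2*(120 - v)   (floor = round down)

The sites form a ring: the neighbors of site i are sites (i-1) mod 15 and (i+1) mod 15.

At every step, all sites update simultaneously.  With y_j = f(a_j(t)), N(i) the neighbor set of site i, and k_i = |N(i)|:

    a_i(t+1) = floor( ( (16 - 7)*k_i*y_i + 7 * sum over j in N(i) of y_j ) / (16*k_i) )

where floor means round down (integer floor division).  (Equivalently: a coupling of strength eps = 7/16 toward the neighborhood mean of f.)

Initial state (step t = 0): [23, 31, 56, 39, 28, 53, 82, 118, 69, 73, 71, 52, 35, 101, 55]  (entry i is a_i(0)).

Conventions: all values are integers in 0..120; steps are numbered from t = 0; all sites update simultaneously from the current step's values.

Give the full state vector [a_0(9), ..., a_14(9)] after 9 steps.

Answer: [114, 114, 114, 114, 114, 114, 114, 114, 114, 114, 114, 114, 114, 114, 114]

Derivation:
t=0: [23, 31, 56, 39, 28, 53, 82, 118, 69, 73, 71, 52, 35, 101, 55]
t=1: [59, 65, 90, 77, 68, 95, 113, 115, 116, 117, 114, 97, 84, 102, 94]
t=2: [116, 117, 116, 117, 117, 116, 114, 114, 114, 114, 114, 115, 116, 115, 115]
t=3: [114, 114, 114, 114, 114, 114, 114, 114, 114, 114, 114, 114, 114, 114, 114]
t=4: [114, 114, 114, 114, 114, 114, 114, 114, 114, 114, 114, 114, 114, 114, 114]
t=5: [114, 114, 114, 114, 114, 114, 114, 114, 114, 114, 114, 114, 114, 114, 114]
t=6: [114, 114, 114, 114, 114, 114, 114, 114, 114, 114, 114, 114, 114, 114, 114]
t=7: [114, 114, 114, 114, 114, 114, 114, 114, 114, 114, 114, 114, 114, 114, 114]
t=8: [114, 114, 114, 114, 114, 114, 114, 114, 114, 114, 114, 114, 114, 114, 114]
t=9: [114, 114, 114, 114, 114, 114, 114, 114, 114, 114, 114, 114, 114, 114, 114]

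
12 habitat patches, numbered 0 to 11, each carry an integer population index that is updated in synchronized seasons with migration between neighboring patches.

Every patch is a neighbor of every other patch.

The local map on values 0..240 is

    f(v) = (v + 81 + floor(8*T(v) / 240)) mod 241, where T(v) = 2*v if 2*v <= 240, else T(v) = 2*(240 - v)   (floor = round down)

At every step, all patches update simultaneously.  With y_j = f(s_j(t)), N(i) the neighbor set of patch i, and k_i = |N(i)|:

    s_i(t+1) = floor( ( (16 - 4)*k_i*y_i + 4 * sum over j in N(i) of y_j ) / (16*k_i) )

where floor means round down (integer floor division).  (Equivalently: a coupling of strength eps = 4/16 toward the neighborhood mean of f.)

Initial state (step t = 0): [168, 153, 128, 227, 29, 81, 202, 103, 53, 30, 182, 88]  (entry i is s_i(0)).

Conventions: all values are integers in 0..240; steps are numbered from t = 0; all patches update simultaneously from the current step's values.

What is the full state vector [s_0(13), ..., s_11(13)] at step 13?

Simulating step by step:
t=0: [168, 153, 128, 227, 29, 81, 202, 103, 53, 30, 182, 88]
t=1: [42, 207, 191, 82, 114, 155, 65, 172, 133, 116, 52, 160]
t=2: [120, 65, 54, 151, 176, 29, 138, 41, 190, 178, 128, 33]
t=3: [188, 145, 136, 208, 50, 117, 200, 126, 60, 52, 193, 120]
t=4: [60, 206, 199, 74, 135, 186, 68, 193, 143, 136, 63, 189]
t=5: [138, 68, 63, 148, 195, 54, 144, 59, 200, 195, 140, 56]
t=6: [203, 151, 147, 210, 67, 140, 207, 143, 70, 67, 205, 141]
t=7: [73, 213, 211, 78, 151, 206, 76, 208, 153, 151, 75, 206]
t=8: [151, 75, 74, 155, 208, 71, 154, 72, 210, 208, 153, 71]
t=9: [210, 154, 153, 37, 74, 151, 212, 151, 75, 74, 211, 151]
t=10: [82, 218, 218, 131, 159, 216, 82, 216, 161, 159, 82, 216]
t=11: [145, 66, 66, 182, 26, 64, 145, 64, 27, 26, 145, 64]
t=12: [209, 150, 150, 58, 119, 149, 209, 149, 120, 119, 209, 149]
t=13: [84, 220, 220, 151, 198, 219, 84, 219, 199, 198, 84, 219]

Answer: [84, 220, 220, 151, 198, 219, 84, 219, 199, 198, 84, 219]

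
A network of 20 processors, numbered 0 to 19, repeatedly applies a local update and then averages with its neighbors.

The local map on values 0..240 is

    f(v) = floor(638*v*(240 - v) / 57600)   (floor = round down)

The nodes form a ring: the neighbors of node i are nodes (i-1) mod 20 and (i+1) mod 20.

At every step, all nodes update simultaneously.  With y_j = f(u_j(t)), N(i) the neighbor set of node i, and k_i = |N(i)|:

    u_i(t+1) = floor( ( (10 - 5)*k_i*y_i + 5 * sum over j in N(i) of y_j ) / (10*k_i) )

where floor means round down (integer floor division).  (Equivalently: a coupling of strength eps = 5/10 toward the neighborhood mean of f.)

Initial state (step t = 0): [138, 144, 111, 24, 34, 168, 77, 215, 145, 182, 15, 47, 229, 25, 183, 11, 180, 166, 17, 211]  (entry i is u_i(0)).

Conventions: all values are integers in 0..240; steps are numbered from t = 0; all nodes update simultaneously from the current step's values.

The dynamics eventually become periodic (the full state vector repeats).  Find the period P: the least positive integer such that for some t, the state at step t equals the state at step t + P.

Simulating step by step:
t=0: [138, 144, 111, 24, 34, 168, 77, 215, 145, 182, 15, 47, 229, 25, 183, 11, 180, 166, 17, 211]
t=1: [132, 154, 131, 87, 86, 120, 117, 102, 119, 105, 72, 66, 53, 65, 79, 72, 100, 108, 71, 82]
t=2: [150, 151, 152, 149, 149, 155, 158, 157, 157, 151, 137, 124, 117, 124, 134, 140, 150, 150, 141, 143]
t=3: [149, 148, 148, 149, 148, 145, 143, 143, 145, 149, 154, 158, 159, 158, 157, 154, 150, 150, 152, 152]
t=4: [149, 150, 150, 150, 150, 151, 152, 152, 151, 149, 146, 143, 142, 143, 144, 146, 148, 148, 148, 148]
t=5: [149, 149, 149, 149, 148, 148, 148, 148, 148, 150, 151, 153, 153, 153, 152, 151, 150, 150, 150, 150]
t=6: [149, 150, 150, 150, 150, 150, 150, 150, 149, 149, 148, 147, 147, 147, 147, 148, 148, 149, 149, 149]
t=7: [149, 149, 149, 149, 149, 149, 149, 149, 149, 150, 150, 150, 151, 151, 150, 150, 150, 150, 150, 150]
t=8: [149, 150, 150, 150, 150, 150, 150, 150, 149, 149, 149, 148, 148, 148, 148, 149, 149, 149, 149, 149]
t=9: [149, 149, 149, 149, 149, 149, 149, 149, 149, 150, 150, 150, 150, 150, 150, 150, 150, 150, 150, 150]
t=10: [149, 150, 150, 150, 150, 150, 150, 150, 149, 149, 149, 149, 149, 149, 149, 149, 149, 149, 149, 149]
t=11: [149, 149, 149, 149, 149, 149, 149, 149, 149, 150, 150, 150, 150, 150, 150, 150, 150, 150, 150, 150]

Answer: 2
Key observation: The state at step 9, [149, 149, 149, 149, 149, 149, 149, 149, 149, 150, 150, 150, 150, 150, 150, 150, 150, 150, 150, 150], reappears at step 11 — and no state repeats earlier — so the cycle the system enters has period 2.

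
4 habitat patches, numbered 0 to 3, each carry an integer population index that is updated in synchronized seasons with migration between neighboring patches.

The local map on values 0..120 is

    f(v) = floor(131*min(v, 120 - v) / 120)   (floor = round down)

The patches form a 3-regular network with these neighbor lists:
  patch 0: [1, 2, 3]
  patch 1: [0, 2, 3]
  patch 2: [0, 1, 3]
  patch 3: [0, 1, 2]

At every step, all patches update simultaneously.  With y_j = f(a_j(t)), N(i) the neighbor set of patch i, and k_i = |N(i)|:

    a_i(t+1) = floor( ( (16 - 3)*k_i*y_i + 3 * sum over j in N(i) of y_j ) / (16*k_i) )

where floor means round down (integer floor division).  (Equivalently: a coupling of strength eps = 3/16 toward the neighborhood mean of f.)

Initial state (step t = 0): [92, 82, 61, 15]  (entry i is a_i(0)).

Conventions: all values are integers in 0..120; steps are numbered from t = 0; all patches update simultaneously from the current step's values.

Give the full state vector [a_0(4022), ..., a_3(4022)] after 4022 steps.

Simulating step by step:
t=0: [92, 82, 61, 15]
t=1: [31, 40, 57, 21]
t=2: [34, 42, 56, 26]
t=3: [38, 44, 56, 31]
t=4: [42, 47, 57, 36]
t=5: [46, 50, 58, 41]
t=6: [50, 53, 60, 46]
t=7: [54, 56, 62, 51]
t=8: [58, 60, 62, 56]
t=9: [63, 64, 63, 61]
t=10: [62, 61, 62, 63]
t=11: [63, 63, 63, 62]
t=12: [62, 62, 62, 62]
t=13: [63, 63, 63, 63]
t=14: [62, 62, 62, 62]

Answer: [62, 62, 62, 62]
Key observation: The state at step 12, [62, 62, 62, 62], reappears at step 14: the system is in a cycle of period 2 from step 12 on.  Therefore the state at step 4022 equals the state at step 12 + ((4022 - 12) mod 2) = 12, which is [62, 62, 62, 62].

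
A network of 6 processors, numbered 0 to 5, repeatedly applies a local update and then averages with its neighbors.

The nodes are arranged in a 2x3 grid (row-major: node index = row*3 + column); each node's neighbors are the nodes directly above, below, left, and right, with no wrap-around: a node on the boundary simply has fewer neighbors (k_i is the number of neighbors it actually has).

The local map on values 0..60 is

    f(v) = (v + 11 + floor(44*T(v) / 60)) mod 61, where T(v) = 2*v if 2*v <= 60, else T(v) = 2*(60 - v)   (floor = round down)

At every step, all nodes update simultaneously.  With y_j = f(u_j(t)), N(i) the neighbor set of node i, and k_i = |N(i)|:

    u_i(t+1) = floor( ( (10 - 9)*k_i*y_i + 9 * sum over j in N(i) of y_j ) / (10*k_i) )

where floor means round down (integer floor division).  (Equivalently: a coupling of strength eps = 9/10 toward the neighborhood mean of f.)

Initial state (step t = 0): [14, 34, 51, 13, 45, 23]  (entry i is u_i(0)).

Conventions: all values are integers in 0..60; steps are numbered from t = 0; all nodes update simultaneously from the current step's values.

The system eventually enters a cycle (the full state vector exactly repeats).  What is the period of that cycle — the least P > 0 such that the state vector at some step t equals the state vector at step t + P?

Simulating step by step:
t=0: [14, 34, 51, 13, 45, 23]
t=1: [33, 25, 14, 32, 23, 14]
t=2: [17, 23, 29, 14, 24, 27]
t=3: [28, 25, 12, 31, 21, 15]
t=4: [17, 19, 30, 11, 24, 23]
t=5: [47, 31, 30, 31, 31, 15]
t=6: [22, 21, 34, 19, 30, 25]
t=7: [26, 15, 7, 18, 23, 21]
t=8: [47, 19, 24, 14, 31, 15]
t=9: [47, 20, 48, 22, 47, 19]
t=10: [30, 20, 54, 14, 37, 19]
t=11: [49, 22, 53, 24, 50, 20]
t=12: [7, 13, 30, 13, 23, 18]
t=13: [41, 21, 46, 19, 42, 19]
t=14: [27, 15, 27, 21, 36, 21]
t=15: [23, 20, 23, 16, 17, 16]
t=16: [50, 25, 50, 31, 53, 31]
t=17: [16, 13, 16, 14, 18, 14]
t=18: [44, 50, 44, 51, 45, 51]
t=19: [14, 16, 14, 16, 14, 16]
t=20: [49, 45, 49, 45, 49, 45]
t=21: [16, 15, 16, 15, 16, 15]
t=22: [48, 49, 48, 49, 48, 49]
t=23: [15, 15, 15, 15, 15, 15]
t=24: [48, 48, 48, 48, 48, 48]
t=25: [15, 15, 15, 15, 15, 15]

Answer: 2
Key observation: The state at step 23, [15, 15, 15, 15, 15, 15], reappears at step 25 — and no state repeats earlier — so the cycle the system enters has period 2.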